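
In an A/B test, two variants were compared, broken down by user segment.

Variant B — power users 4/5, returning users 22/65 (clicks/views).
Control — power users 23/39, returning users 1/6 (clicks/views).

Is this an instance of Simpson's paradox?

Yes

Power users: Variant B 4/5 = 80.0%, Control 23/39 = 59.0% → Variant B
Returning users: Variant B 22/65 = 33.8%, Control 1/6 = 16.7% → Variant B
Overall: Variant B 26/70 = 37.1%, Control 24/45 = 53.3% → Control
Variant B wins each user group but Control wins overall — the comparison reverses. Variant B's views skew toward returning users, which has a lower base rate.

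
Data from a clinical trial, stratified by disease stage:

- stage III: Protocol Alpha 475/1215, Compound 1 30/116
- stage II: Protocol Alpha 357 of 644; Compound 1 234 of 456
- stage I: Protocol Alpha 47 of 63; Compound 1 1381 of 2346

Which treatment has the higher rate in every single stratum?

Stage III: Protocol Alpha 475/1215 = 39.1%, Compound 1 30/116 = 25.9% → Protocol Alpha
Stage II: Protocol Alpha 357/644 = 55.4%, Compound 1 234/456 = 51.3% → Protocol Alpha
Stage I: Protocol Alpha 47/63 = 74.6%, Compound 1 1381/2346 = 58.9% → Protocol Alpha
Protocol Alpha has the higher rate in all 3 groups.

Protocol Alpha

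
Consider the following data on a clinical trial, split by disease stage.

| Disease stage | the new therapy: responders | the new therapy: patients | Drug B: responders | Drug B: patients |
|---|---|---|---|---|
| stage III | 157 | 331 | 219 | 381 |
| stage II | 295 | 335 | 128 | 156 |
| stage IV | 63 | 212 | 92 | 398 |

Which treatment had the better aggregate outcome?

the new therapy

Stage III: the new therapy 157/331 = 47.4%, Drug B 219/381 = 57.5% → Drug B
Stage II: the new therapy 295/335 = 88.1%, Drug B 128/156 = 82.1% → the new therapy
Stage IV: the new therapy 63/212 = 29.7%, Drug B 92/398 = 23.1% → the new therapy
Overall: the new therapy 515/878 = 58.7%, Drug B 439/935 = 47.0% → the new therapy
(Neither sweeps every disease group, but the new therapy has the higher pooled rate.)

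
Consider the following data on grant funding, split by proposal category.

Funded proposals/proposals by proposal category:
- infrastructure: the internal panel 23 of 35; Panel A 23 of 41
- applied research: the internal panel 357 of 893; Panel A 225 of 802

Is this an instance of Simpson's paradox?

Infrastructure: the internal panel 23/35 = 65.7%, Panel A 23/41 = 56.1% → the internal panel
Applied research: the internal panel 357/893 = 40.0%, Panel A 225/802 = 28.1% → the internal panel
Overall: the internal panel 380/928 = 40.9%, Panel A 248/843 = 29.4% → the internal panel
The internal panel wins overall and in every proposal group — no reversal.

No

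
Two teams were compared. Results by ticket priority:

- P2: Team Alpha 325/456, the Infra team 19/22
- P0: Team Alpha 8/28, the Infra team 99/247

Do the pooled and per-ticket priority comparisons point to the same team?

P2: Team Alpha 325/456 = 71.3%, the Infra team 19/22 = 86.4% → the Infra team
P0: Team Alpha 8/28 = 28.6%, the Infra team 99/247 = 40.1% → the Infra team
Overall: Team Alpha 333/484 = 68.8%, the Infra team 118/269 = 43.9% → Team Alpha
The Infra team wins each ticket group but Team Alpha wins overall — the comparison reverses. The Infra team's tickets skew toward P0, which has a lower base rate.

No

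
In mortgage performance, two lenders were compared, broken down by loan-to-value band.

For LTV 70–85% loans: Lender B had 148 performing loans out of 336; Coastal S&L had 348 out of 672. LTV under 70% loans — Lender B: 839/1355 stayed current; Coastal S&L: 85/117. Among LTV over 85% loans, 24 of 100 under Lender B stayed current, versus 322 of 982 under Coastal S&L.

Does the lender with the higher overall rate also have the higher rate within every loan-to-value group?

LTV 70–85%: Lender B 148/336 = 44.0%, Coastal S&L 348/672 = 51.8% → Coastal S&L
LTV under 70%: Lender B 839/1355 = 61.9%, Coastal S&L 85/117 = 72.6% → Coastal S&L
LTV over 85%: Lender B 24/100 = 24.0%, Coastal S&L 322/982 = 32.8% → Coastal S&L
Overall: Lender B 1011/1791 = 56.4%, Coastal S&L 755/1771 = 42.6% → Lender B
Coastal S&L wins each loan-to-value group but Lender B wins overall — the comparison reverses. Coastal S&L's loans skew toward LTV over 85%, which has a lower base rate.

No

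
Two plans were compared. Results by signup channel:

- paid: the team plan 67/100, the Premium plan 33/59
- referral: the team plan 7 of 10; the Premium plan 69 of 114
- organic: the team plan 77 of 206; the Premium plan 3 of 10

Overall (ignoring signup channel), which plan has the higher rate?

Paid: the team plan 67/100 = 67.0%, the Premium plan 33/59 = 55.9% → the team plan
Referral: the team plan 7/10 = 70.0%, the Premium plan 69/114 = 60.5% → the team plan
Organic: the team plan 77/206 = 37.4%, the Premium plan 3/10 = 30.0% → the team plan
Overall: the team plan 151/316 = 47.8%, the Premium plan 105/183 = 57.4% → the Premium plan
(The team plan wins every signup group but the Premium plan wins overall — the team plan's customers skew toward the low-rate organic group.)

the Premium plan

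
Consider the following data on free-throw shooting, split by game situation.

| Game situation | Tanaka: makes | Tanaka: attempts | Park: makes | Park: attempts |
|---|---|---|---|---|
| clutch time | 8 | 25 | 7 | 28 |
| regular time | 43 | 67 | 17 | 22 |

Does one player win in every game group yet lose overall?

No

Clutch time: Tanaka 8/25 = 32.0%, Park 7/28 = 25.0% → Tanaka
Regular time: Tanaka 43/67 = 64.2%, Park 17/22 = 77.3% → Park
Overall: Tanaka 51/92 = 55.4%, Park 24/50 = 48.0% → Tanaka
Neither sweeps: Tanaka wins 1 of 2 groups, Park wins 1. Tanaka wins overall but not every group — no Simpson reversal.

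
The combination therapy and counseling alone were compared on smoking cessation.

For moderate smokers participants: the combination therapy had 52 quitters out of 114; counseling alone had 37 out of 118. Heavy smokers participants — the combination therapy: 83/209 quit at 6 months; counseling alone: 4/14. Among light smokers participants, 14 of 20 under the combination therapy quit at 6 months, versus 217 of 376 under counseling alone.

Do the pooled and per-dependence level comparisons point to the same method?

Moderate smokers: the combination therapy 52/114 = 45.6%, counseling alone 37/118 = 31.4% → the combination therapy
Heavy smokers: the combination therapy 83/209 = 39.7%, counseling alone 4/14 = 28.6% → the combination therapy
Light smokers: the combination therapy 14/20 = 70.0%, counseling alone 217/376 = 57.7% → the combination therapy
Overall: the combination therapy 149/343 = 43.4%, counseling alone 258/508 = 50.8% → counseling alone
The combination therapy wins each dependence group but counseling alone wins overall — the comparison reverses. The combination therapy's participants skew toward heavy smokers, which has a lower base rate.

No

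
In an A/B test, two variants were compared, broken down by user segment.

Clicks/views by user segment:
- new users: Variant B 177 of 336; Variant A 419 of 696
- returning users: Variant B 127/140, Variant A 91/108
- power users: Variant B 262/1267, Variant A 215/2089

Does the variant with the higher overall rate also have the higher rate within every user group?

No

New users: Variant B 177/336 = 52.7%, Variant A 419/696 = 60.2% → Variant A
Returning users: Variant B 127/140 = 90.7%, Variant A 91/108 = 84.3% → Variant B
Power users: Variant B 262/1267 = 20.7%, Variant A 215/2089 = 10.3% → Variant B
Overall: Variant B 566/1743 = 32.5%, Variant A 725/2893 = 25.1% → Variant B
Neither sweeps: Variant B wins 2 of 3 groups, Variant A wins 1. Variant B wins overall but not every group — no Simpson reversal.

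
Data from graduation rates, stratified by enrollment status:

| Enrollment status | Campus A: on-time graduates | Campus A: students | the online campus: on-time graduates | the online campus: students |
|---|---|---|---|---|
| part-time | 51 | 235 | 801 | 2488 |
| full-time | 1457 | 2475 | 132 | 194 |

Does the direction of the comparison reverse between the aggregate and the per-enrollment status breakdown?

Yes

Part-time: Campus A 51/235 = 21.7%, the online campus 801/2488 = 32.2% → the online campus
Full-time: Campus A 1457/2475 = 58.9%, the online campus 132/194 = 68.0% → the online campus
Overall: Campus A 1508/2710 = 55.6%, the online campus 933/2682 = 34.8% → Campus A
The online campus wins each enrollment group but Campus A wins overall — the comparison reverses. The online campus's students skew toward part-time, which has a lower base rate.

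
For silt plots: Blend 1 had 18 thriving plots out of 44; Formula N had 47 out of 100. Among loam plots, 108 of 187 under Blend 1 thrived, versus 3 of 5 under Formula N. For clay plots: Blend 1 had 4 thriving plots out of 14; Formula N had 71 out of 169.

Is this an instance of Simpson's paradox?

Silt: Blend 1 18/44 = 40.9%, Formula N 47/100 = 47.0% → Formula N
Loam: Blend 1 108/187 = 57.8%, Formula N 3/5 = 60.0% → Formula N
Clay: Blend 1 4/14 = 28.6%, Formula N 71/169 = 42.0% → Formula N
Overall: Blend 1 130/245 = 53.1%, Formula N 121/274 = 44.2% → Blend 1
Formula N wins each soil group but Blend 1 wins overall — the comparison reverses. Formula N's plots skew toward clay, which has a lower base rate.

Yes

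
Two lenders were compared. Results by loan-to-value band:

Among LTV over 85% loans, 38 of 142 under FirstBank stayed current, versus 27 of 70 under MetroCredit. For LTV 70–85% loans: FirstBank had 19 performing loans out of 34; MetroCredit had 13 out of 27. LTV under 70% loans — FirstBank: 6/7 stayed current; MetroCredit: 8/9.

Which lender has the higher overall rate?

MetroCredit

LTV over 85%: FirstBank 38/142 = 26.8%, MetroCredit 27/70 = 38.6% → MetroCredit
LTV 70–85%: FirstBank 19/34 = 55.9%, MetroCredit 13/27 = 48.1% → FirstBank
LTV under 70%: FirstBank 6/7 = 85.7%, MetroCredit 8/9 = 88.9% → MetroCredit
Overall: FirstBank 63/183 = 34.4%, MetroCredit 48/106 = 45.3% → MetroCredit
(Neither sweeps every loan-to-value group, but MetroCredit has the higher pooled rate.)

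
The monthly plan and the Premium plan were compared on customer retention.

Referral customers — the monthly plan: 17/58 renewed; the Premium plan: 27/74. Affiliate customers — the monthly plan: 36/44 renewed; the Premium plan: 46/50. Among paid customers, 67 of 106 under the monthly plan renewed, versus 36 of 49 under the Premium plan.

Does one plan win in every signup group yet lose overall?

No

Referral: the monthly plan 17/58 = 29.3%, the Premium plan 27/74 = 36.5% → the Premium plan
Affiliate: the monthly plan 36/44 = 81.8%, the Premium plan 46/50 = 92.0% → the Premium plan
Paid: the monthly plan 67/106 = 63.2%, the Premium plan 36/49 = 73.5% → the Premium plan
Overall: the monthly plan 120/208 = 57.7%, the Premium plan 109/173 = 63.0% → the Premium plan
The Premium plan wins overall and in every signup group — no reversal.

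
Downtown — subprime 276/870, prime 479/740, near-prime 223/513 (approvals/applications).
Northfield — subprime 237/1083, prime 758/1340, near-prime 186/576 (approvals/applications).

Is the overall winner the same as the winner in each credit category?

Subprime: Downtown 276/870 = 31.7%, Northfield 237/1083 = 21.9% → Downtown
Prime: Downtown 479/740 = 64.7%, Northfield 758/1340 = 56.6% → Downtown
Near-prime: Downtown 223/513 = 43.5%, Northfield 186/576 = 32.3% → Downtown
Overall: Downtown 978/2123 = 46.1%, Northfield 1181/2999 = 39.4% → Downtown
Downtown wins overall and in every credit group — no reversal.

Yes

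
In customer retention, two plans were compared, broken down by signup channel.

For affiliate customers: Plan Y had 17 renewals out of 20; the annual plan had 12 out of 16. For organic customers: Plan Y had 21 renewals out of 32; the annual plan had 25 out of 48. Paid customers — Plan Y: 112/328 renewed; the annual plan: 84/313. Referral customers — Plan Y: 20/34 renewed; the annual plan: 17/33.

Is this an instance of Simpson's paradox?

Affiliate: Plan Y 17/20 = 85.0%, the annual plan 12/16 = 75.0% → Plan Y
Organic: Plan Y 21/32 = 65.6%, the annual plan 25/48 = 52.1% → Plan Y
Paid: Plan Y 112/328 = 34.1%, the annual plan 84/313 = 26.8% → Plan Y
Referral: Plan Y 20/34 = 58.8%, the annual plan 17/33 = 51.5% → Plan Y
Overall: Plan Y 170/414 = 41.1%, the annual plan 138/410 = 33.7% → Plan Y
Plan Y wins overall and in every signup group — no reversal.

No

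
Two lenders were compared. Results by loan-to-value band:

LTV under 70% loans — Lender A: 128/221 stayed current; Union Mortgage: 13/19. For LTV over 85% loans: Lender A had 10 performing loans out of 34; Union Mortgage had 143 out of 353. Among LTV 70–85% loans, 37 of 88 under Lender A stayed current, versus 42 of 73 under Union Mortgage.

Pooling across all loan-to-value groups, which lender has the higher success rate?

LTV under 70%: Lender A 128/221 = 57.9%, Union Mortgage 13/19 = 68.4% → Union Mortgage
LTV over 85%: Lender A 10/34 = 29.4%, Union Mortgage 143/353 = 40.5% → Union Mortgage
LTV 70–85%: Lender A 37/88 = 42.0%, Union Mortgage 42/73 = 57.5% → Union Mortgage
Overall: Lender A 175/343 = 51.0%, Union Mortgage 198/445 = 44.5% → Lender A
(Union Mortgage wins every loan-to-value group but Lender A wins overall — Union Mortgage's loans skew toward the low-rate LTV over 85% group.)

Lender A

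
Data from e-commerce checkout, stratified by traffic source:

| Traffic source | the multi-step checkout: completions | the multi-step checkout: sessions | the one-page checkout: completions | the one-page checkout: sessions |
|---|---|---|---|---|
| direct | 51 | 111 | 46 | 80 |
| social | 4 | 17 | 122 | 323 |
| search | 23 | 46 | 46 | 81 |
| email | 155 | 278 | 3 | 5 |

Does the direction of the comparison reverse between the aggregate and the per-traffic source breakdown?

Yes

Direct: the multi-step checkout 51/111 = 45.9%, the one-page checkout 46/80 = 57.5% → the one-page checkout
Social: the multi-step checkout 4/17 = 23.5%, the one-page checkout 122/323 = 37.8% → the one-page checkout
Search: the multi-step checkout 23/46 = 50.0%, the one-page checkout 46/81 = 56.8% → the one-page checkout
Email: the multi-step checkout 155/278 = 55.8%, the one-page checkout 3/5 = 60.0% → the one-page checkout
Overall: the multi-step checkout 233/452 = 51.5%, the one-page checkout 217/489 = 44.4% → the multi-step checkout
The one-page checkout wins each traffic group but the multi-step checkout wins overall — the comparison reverses. The one-page checkout's sessions skew toward social, which has a lower base rate.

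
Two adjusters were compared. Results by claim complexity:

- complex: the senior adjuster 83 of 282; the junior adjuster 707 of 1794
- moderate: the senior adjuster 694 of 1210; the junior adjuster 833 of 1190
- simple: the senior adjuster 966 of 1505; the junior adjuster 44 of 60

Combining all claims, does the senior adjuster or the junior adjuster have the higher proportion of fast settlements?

Complex: the senior adjuster 83/282 = 29.4%, the junior adjuster 707/1794 = 39.4% → the junior adjuster
Moderate: the senior adjuster 694/1210 = 57.4%, the junior adjuster 833/1190 = 70.0% → the junior adjuster
Simple: the senior adjuster 966/1505 = 64.2%, the junior adjuster 44/60 = 73.3% → the junior adjuster
Overall: the senior adjuster 1743/2997 = 58.2%, the junior adjuster 1584/3044 = 52.0% → the senior adjuster
(The junior adjuster wins every claim group but the senior adjuster wins overall — the junior adjuster's claims skew toward the low-rate complex group.)

the senior adjuster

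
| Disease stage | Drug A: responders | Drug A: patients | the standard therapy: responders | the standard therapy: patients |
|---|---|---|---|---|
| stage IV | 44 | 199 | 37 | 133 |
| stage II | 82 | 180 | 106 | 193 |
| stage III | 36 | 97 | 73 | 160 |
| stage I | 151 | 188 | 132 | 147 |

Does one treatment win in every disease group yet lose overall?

No

Stage IV: Drug A 44/199 = 22.1%, the standard therapy 37/133 = 27.8% → the standard therapy
Stage II: Drug A 82/180 = 45.6%, the standard therapy 106/193 = 54.9% → the standard therapy
Stage III: Drug A 36/97 = 37.1%, the standard therapy 73/160 = 45.6% → the standard therapy
Stage I: Drug A 151/188 = 80.3%, the standard therapy 132/147 = 89.8% → the standard therapy
Overall: Drug A 313/664 = 47.1%, the standard therapy 348/633 = 55.0% → the standard therapy
The standard therapy wins overall and in every disease group — no reversal.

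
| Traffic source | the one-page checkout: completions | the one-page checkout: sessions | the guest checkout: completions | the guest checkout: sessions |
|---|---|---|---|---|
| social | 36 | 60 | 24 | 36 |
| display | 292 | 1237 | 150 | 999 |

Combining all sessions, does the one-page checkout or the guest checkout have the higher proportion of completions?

Social: the one-page checkout 36/60 = 60.0%, the guest checkout 24/36 = 66.7% → the guest checkout
Display: the one-page checkout 292/1237 = 23.6%, the guest checkout 150/999 = 15.0% → the one-page checkout
Overall: the one-page checkout 328/1297 = 25.3%, the guest checkout 174/1035 = 16.8% → the one-page checkout
(Neither sweeps every traffic group, but the one-page checkout has the higher pooled rate.)

the one-page checkout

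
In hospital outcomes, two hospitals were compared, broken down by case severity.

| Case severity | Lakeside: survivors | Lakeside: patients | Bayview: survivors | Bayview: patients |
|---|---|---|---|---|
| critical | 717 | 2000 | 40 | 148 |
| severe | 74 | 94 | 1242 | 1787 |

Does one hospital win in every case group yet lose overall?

Critical: Lakeside 717/2000 = 35.9%, Bayview 40/148 = 27.0% → Lakeside
Severe: Lakeside 74/94 = 78.7%, Bayview 1242/1787 = 69.5% → Lakeside
Overall: Lakeside 791/2094 = 37.8%, Bayview 1282/1935 = 66.3% → Bayview
Lakeside wins each case group but Bayview wins overall — the comparison reverses. Lakeside's patients skew toward critical, which has a lower base rate.

Yes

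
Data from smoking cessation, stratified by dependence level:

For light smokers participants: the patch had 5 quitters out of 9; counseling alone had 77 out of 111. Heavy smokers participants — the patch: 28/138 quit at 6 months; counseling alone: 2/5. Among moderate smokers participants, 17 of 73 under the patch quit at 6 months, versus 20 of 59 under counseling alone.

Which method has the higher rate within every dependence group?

counseling alone

Light smokers: the patch 5/9 = 55.6%, counseling alone 77/111 = 69.4% → counseling alone
Heavy smokers: the patch 28/138 = 20.3%, counseling alone 2/5 = 40.0% → counseling alone
Moderate smokers: the patch 17/73 = 23.3%, counseling alone 20/59 = 33.9% → counseling alone
Counseling alone has the higher rate in all 3 groups.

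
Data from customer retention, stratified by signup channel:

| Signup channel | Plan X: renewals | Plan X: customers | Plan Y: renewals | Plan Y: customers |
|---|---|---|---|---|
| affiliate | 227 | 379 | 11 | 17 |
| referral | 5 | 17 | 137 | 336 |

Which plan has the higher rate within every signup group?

Plan Y

Affiliate: Plan X 227/379 = 59.9%, Plan Y 11/17 = 64.7% → Plan Y
Referral: Plan X 5/17 = 29.4%, Plan Y 137/336 = 40.8% → Plan Y
Plan Y has the higher rate in both groups.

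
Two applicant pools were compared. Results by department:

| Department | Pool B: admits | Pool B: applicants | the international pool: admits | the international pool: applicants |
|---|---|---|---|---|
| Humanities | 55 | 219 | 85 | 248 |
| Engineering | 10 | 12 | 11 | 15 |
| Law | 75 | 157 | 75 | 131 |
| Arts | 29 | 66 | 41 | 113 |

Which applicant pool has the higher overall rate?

Humanities: Pool B 55/219 = 25.1%, the international pool 85/248 = 34.3% → the international pool
Engineering: Pool B 10/12 = 83.3%, the international pool 11/15 = 73.3% → Pool B
Law: Pool B 75/157 = 47.8%, the international pool 75/131 = 57.3% → the international pool
Arts: Pool B 29/66 = 43.9%, the international pool 41/113 = 36.3% → Pool B
Overall: Pool B 169/454 = 37.2%, the international pool 212/507 = 41.8% → the international pool
(Neither sweeps every department group, but the international pool has the higher pooled rate.)

the international pool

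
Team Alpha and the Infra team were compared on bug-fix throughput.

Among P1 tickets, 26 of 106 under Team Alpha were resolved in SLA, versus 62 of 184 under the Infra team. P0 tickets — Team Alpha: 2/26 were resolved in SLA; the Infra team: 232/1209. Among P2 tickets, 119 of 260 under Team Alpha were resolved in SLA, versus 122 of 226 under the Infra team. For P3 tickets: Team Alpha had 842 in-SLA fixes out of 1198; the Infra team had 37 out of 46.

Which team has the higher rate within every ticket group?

P1: Team Alpha 26/106 = 24.5%, the Infra team 62/184 = 33.7% → the Infra team
P0: Team Alpha 2/26 = 7.7%, the Infra team 232/1209 = 19.2% → the Infra team
P2: Team Alpha 119/260 = 45.8%, the Infra team 122/226 = 54.0% → the Infra team
P3: Team Alpha 842/1198 = 70.3%, the Infra team 37/46 = 80.4% → the Infra team
The Infra team has the higher rate in all 4 groups.

the Infra team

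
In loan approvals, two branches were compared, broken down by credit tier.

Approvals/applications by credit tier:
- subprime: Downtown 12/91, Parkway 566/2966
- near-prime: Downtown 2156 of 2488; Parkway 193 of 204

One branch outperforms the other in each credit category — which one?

Subprime: Downtown 12/91 = 13.2%, Parkway 566/2966 = 19.1% → Parkway
Near-prime: Downtown 2156/2488 = 86.7%, Parkway 193/204 = 94.6% → Parkway
Parkway has the higher rate in both groups.

Parkway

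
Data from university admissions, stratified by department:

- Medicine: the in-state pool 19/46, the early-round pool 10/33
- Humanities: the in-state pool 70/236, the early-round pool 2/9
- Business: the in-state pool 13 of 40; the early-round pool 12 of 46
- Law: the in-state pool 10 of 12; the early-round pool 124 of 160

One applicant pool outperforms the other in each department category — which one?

Medicine: the in-state pool 19/46 = 41.3%, the early-round pool 10/33 = 30.3% → the in-state pool
Humanities: the in-state pool 70/236 = 29.7%, the early-round pool 2/9 = 22.2% → the in-state pool
Business: the in-state pool 13/40 = 32.5%, the early-round pool 12/46 = 26.1% → the in-state pool
Law: the in-state pool 10/12 = 83.3%, the early-round pool 124/160 = 77.5% → the in-state pool
The in-state pool has the higher rate in all 4 groups.

the in-state pool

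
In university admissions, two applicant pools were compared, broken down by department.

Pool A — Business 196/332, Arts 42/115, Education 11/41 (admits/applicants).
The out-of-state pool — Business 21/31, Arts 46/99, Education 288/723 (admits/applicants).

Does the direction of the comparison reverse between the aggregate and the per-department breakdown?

Business: Pool A 196/332 = 59.0%, the out-of-state pool 21/31 = 67.7% → the out-of-state pool
Arts: Pool A 42/115 = 36.5%, the out-of-state pool 46/99 = 46.5% → the out-of-state pool
Education: Pool A 11/41 = 26.8%, the out-of-state pool 288/723 = 39.8% → the out-of-state pool
Overall: Pool A 249/488 = 51.0%, the out-of-state pool 355/853 = 41.6% → Pool A
The out-of-state pool wins each department group but Pool A wins overall — the comparison reverses. The out-of-state pool's applicants skew toward Education, which has a lower base rate.

Yes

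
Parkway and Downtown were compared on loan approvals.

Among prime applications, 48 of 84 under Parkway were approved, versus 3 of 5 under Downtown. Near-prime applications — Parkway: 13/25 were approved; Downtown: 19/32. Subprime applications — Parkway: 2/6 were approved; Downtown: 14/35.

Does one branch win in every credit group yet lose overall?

Prime: Parkway 48/84 = 57.1%, Downtown 3/5 = 60.0% → Downtown
Near-prime: Parkway 13/25 = 52.0%, Downtown 19/32 = 59.4% → Downtown
Subprime: Parkway 2/6 = 33.3%, Downtown 14/35 = 40.0% → Downtown
Overall: Parkway 63/115 = 54.8%, Downtown 36/72 = 50.0% → Parkway
Downtown wins each credit group but Parkway wins overall — the comparison reverses. Downtown's applications skew toward subprime, which has a lower base rate.

Yes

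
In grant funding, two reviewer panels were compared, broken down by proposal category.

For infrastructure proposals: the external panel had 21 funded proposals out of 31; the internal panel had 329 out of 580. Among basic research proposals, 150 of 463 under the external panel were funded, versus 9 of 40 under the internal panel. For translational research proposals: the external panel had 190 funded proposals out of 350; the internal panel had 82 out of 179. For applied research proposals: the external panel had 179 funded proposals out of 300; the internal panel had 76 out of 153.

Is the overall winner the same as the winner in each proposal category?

No

Infrastructure: the external panel 21/31 = 67.7%, the internal panel 329/580 = 56.7% → the external panel
Basic research: the external panel 150/463 = 32.4%, the internal panel 9/40 = 22.5% → the external panel
Translational research: the external panel 190/350 = 54.3%, the internal panel 82/179 = 45.8% → the external panel
Applied research: the external panel 179/300 = 59.7%, the internal panel 76/153 = 49.7% → the external panel
Overall: the external panel 540/1144 = 47.2%, the internal panel 496/952 = 52.1% → the internal panel
The external panel wins each proposal group but the internal panel wins overall — the comparison reverses. The external panel's proposals skew toward basic research, which has a lower base rate.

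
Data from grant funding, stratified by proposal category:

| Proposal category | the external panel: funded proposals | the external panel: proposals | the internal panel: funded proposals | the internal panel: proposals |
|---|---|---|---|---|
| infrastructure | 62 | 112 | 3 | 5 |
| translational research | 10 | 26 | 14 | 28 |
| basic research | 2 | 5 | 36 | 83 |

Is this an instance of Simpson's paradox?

Yes

Infrastructure: the external panel 62/112 = 55.4%, the internal panel 3/5 = 60.0% → the internal panel
Translational research: the external panel 10/26 = 38.5%, the internal panel 14/28 = 50.0% → the internal panel
Basic research: the external panel 2/5 = 40.0%, the internal panel 36/83 = 43.4% → the internal panel
Overall: the external panel 74/143 = 51.7%, the internal panel 53/116 = 45.7% → the external panel
The internal panel wins each proposal group but the external panel wins overall — the comparison reverses. The internal panel's proposals skew toward basic research, which has a lower base rate.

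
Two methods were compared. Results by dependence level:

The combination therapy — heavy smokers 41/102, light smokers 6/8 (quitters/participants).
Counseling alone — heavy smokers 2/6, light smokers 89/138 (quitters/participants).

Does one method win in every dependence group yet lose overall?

Heavy smokers: the combination therapy 41/102 = 40.2%, counseling alone 2/6 = 33.3% → the combination therapy
Light smokers: the combination therapy 6/8 = 75.0%, counseling alone 89/138 = 64.5% → the combination therapy
Overall: the combination therapy 47/110 = 42.7%, counseling alone 91/144 = 63.2% → counseling alone
The combination therapy wins each dependence group but counseling alone wins overall — the comparison reverses. The combination therapy's participants skew toward heavy smokers, which has a lower base rate.

Yes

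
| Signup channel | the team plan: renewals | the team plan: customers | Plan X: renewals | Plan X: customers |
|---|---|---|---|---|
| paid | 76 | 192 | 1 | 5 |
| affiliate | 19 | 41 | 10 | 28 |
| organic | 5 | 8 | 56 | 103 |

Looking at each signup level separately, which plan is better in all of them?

the team plan

Paid: the team plan 76/192 = 39.6%, Plan X 1/5 = 20.0% → the team plan
Affiliate: the team plan 19/41 = 46.3%, Plan X 10/28 = 35.7% → the team plan
Organic: the team plan 5/8 = 62.5%, Plan X 56/103 = 54.4% → the team plan
The team plan has the higher rate in all 3 groups.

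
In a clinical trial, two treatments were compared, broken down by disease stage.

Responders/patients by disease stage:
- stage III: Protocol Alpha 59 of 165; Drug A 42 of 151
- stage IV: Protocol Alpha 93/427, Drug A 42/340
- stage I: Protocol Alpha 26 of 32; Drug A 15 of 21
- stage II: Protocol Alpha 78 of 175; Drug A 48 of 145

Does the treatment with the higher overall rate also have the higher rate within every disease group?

Stage III: Protocol Alpha 59/165 = 35.8%, Drug A 42/151 = 27.8% → Protocol Alpha
Stage IV: Protocol Alpha 93/427 = 21.8%, Drug A 42/340 = 12.4% → Protocol Alpha
Stage I: Protocol Alpha 26/32 = 81.2%, Drug A 15/21 = 71.4% → Protocol Alpha
Stage II: Protocol Alpha 78/175 = 44.6%, Drug A 48/145 = 33.1% → Protocol Alpha
Overall: Protocol Alpha 256/799 = 32.0%, Drug A 147/657 = 22.4% → Protocol Alpha
Protocol Alpha wins overall and in every disease group — no reversal.

Yes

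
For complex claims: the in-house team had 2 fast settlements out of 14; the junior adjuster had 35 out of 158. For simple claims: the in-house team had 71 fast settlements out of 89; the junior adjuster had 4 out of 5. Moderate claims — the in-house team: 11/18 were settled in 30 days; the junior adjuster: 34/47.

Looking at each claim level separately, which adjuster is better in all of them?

Complex: the in-house team 2/14 = 14.3%, the junior adjuster 35/158 = 22.2% → the junior adjuster
Simple: the in-house team 71/89 = 79.8%, the junior adjuster 4/5 = 80.0% → the junior adjuster
Moderate: the in-house team 11/18 = 61.1%, the junior adjuster 34/47 = 72.3% → the junior adjuster
The junior adjuster has the higher rate in all 3 groups.

the junior adjuster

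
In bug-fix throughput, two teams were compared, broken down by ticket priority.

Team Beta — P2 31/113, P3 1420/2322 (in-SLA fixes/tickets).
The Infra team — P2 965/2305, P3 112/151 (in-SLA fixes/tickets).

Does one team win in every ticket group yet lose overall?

Yes

P2: Team Beta 31/113 = 27.4%, the Infra team 965/2305 = 41.9% → the Infra team
P3: Team Beta 1420/2322 = 61.2%, the Infra team 112/151 = 74.2% → the Infra team
Overall: Team Beta 1451/2435 = 59.6%, the Infra team 1077/2456 = 43.9% → Team Beta
The Infra team wins each ticket group but Team Beta wins overall — the comparison reverses. The Infra team's tickets skew toward P2, which has a lower base rate.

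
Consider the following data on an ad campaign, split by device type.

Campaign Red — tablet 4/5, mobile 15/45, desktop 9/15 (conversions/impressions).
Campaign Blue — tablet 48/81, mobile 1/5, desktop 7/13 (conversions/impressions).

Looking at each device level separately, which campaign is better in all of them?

Tablet: Campaign Red 4/5 = 80.0%, Campaign Blue 48/81 = 59.3% → Campaign Red
Mobile: Campaign Red 15/45 = 33.3%, Campaign Blue 1/5 = 20.0% → Campaign Red
Desktop: Campaign Red 9/15 = 60.0%, Campaign Blue 7/13 = 53.8% → Campaign Red
Campaign Red has the higher rate in all 3 groups.

Campaign Red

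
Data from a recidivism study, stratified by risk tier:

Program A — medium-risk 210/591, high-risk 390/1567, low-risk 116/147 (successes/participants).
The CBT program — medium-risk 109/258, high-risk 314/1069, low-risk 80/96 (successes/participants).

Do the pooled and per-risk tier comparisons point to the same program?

Medium-risk: Program A 210/591 = 35.5%, the CBT program 109/258 = 42.2% → the CBT program
High-risk: Program A 390/1567 = 24.9%, the CBT program 314/1069 = 29.4% → the CBT program
Low-risk: Program A 116/147 = 78.9%, the CBT program 80/96 = 83.3% → the CBT program
Overall: Program A 716/2305 = 31.1%, the CBT program 503/1423 = 35.3% → the CBT program
The CBT program wins overall and in every risk group — no reversal.

Yes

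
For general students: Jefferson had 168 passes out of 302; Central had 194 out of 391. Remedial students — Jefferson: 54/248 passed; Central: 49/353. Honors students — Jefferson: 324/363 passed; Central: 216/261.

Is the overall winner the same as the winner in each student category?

General: Jefferson 168/302 = 55.6%, Central 194/391 = 49.6% → Jefferson
Remedial: Jefferson 54/248 = 21.8%, Central 49/353 = 13.9% → Jefferson
Honors: Jefferson 324/363 = 89.3%, Central 216/261 = 82.8% → Jefferson
Overall: Jefferson 546/913 = 59.8%, Central 459/1005 = 45.7% → Jefferson
Jefferson wins overall and in every student group — no reversal.

Yes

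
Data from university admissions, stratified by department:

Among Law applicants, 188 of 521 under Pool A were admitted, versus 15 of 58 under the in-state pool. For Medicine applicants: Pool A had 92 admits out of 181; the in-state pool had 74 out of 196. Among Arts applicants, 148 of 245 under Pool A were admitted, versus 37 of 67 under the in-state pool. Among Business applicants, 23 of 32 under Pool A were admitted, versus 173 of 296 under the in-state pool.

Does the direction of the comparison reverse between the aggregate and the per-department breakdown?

Yes

Law: Pool A 188/521 = 36.1%, the in-state pool 15/58 = 25.9% → Pool A
Medicine: Pool A 92/181 = 50.8%, the in-state pool 74/196 = 37.8% → Pool A
Arts: Pool A 148/245 = 60.4%, the in-state pool 37/67 = 55.2% → Pool A
Business: Pool A 23/32 = 71.9%, the in-state pool 173/296 = 58.4% → Pool A
Overall: Pool A 451/979 = 46.1%, the in-state pool 299/617 = 48.5% → the in-state pool
Pool A wins each department group but the in-state pool wins overall — the comparison reverses. Pool A's applicants skew toward Law, which has a lower base rate.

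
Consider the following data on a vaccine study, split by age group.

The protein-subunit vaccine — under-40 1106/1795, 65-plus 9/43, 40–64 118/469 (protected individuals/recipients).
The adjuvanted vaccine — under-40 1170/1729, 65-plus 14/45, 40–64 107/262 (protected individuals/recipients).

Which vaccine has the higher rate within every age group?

Under-40: the protein-subunit vaccine 1106/1795 = 61.6%, the adjuvanted vaccine 1170/1729 = 67.7% → the adjuvanted vaccine
65-plus: the protein-subunit vaccine 9/43 = 20.9%, the adjuvanted vaccine 14/45 = 31.1% → the adjuvanted vaccine
40–64: the protein-subunit vaccine 118/469 = 25.2%, the adjuvanted vaccine 107/262 = 40.8% → the adjuvanted vaccine
The adjuvanted vaccine has the higher rate in all 3 groups.

the adjuvanted vaccine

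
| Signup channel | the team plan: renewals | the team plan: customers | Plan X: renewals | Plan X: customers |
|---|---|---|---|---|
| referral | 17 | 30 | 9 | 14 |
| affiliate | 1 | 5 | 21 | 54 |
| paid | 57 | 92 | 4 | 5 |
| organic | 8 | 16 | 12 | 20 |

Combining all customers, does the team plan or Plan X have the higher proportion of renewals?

Referral: the team plan 17/30 = 56.7%, Plan X 9/14 = 64.3% → Plan X
Affiliate: the team plan 1/5 = 20.0%, Plan X 21/54 = 38.9% → Plan X
Paid: the team plan 57/92 = 62.0%, Plan X 4/5 = 80.0% → Plan X
Organic: the team plan 8/16 = 50.0%, Plan X 12/20 = 60.0% → Plan X
Overall: the team plan 83/143 = 58.0%, Plan X 46/93 = 49.5% → the team plan
(Plan X wins every signup group but the team plan wins overall — Plan X's customers skew toward the low-rate affiliate group.)

the team plan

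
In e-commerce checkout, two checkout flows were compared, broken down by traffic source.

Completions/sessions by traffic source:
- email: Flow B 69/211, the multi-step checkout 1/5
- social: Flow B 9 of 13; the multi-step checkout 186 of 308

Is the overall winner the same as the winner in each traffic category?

Email: Flow B 69/211 = 32.7%, the multi-step checkout 1/5 = 20.0% → Flow B
Social: Flow B 9/13 = 69.2%, the multi-step checkout 186/308 = 60.4% → Flow B
Overall: Flow B 78/224 = 34.8%, the multi-step checkout 187/313 = 59.7% → the multi-step checkout
Flow B wins each traffic group but the multi-step checkout wins overall — the comparison reverses. Flow B's sessions skew toward email, which has a lower base rate.

No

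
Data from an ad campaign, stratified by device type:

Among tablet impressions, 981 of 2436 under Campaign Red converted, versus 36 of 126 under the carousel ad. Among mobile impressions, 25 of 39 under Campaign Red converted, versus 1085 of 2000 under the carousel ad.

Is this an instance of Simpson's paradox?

Yes

Tablet: Campaign Red 981/2436 = 40.3%, the carousel ad 36/126 = 28.6% → Campaign Red
Mobile: Campaign Red 25/39 = 64.1%, the carousel ad 1085/2000 = 54.2% → Campaign Red
Overall: Campaign Red 1006/2475 = 40.6%, the carousel ad 1121/2126 = 52.7% → the carousel ad
Campaign Red wins each device group but the carousel ad wins overall — the comparison reverses. Campaign Red's impressions skew toward tablet, which has a lower base rate.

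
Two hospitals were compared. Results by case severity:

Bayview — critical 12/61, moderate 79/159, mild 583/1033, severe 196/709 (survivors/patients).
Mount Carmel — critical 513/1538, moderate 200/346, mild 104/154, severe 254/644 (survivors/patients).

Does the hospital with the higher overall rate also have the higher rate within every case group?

No

Critical: Bayview 12/61 = 19.7%, Mount Carmel 513/1538 = 33.4% → Mount Carmel
Moderate: Bayview 79/159 = 49.7%, Mount Carmel 200/346 = 57.8% → Mount Carmel
Mild: Bayview 583/1033 = 56.4%, Mount Carmel 104/154 = 67.5% → Mount Carmel
Severe: Bayview 196/709 = 27.6%, Mount Carmel 254/644 = 39.4% → Mount Carmel
Overall: Bayview 870/1962 = 44.3%, Mount Carmel 1071/2682 = 39.9% → Bayview
Mount Carmel wins each case group but Bayview wins overall — the comparison reverses. Mount Carmel's patients skew toward critical, which has a lower base rate.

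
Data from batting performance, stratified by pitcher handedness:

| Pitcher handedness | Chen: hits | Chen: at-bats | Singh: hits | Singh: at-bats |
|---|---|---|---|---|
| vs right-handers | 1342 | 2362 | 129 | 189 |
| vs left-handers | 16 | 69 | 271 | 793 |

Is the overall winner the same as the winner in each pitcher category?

Vs right-handers: Chen 1342/2362 = 56.8%, Singh 129/189 = 68.3% → Singh
Vs left-handers: Chen 16/69 = 23.2%, Singh 271/793 = 34.2% → Singh
Overall: Chen 1358/2431 = 55.9%, Singh 400/982 = 40.7% → Chen
Singh wins each pitcher group but Chen wins overall — the comparison reverses. Singh's at-bats skew toward vs left-handers, which has a lower base rate.

No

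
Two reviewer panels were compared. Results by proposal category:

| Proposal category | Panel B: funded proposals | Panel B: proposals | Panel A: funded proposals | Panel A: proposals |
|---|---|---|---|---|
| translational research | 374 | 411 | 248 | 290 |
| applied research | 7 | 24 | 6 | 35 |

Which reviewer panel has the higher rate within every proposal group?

Translational research: Panel B 374/411 = 91.0%, Panel A 248/290 = 85.5% → Panel B
Applied research: Panel B 7/24 = 29.2%, Panel A 6/35 = 17.1% → Panel B
Panel B has the higher rate in both groups.

Panel B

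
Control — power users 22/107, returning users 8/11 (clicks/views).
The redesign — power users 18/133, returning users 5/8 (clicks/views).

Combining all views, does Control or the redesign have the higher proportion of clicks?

Control

Power users: Control 22/107 = 20.6%, the redesign 18/133 = 13.5% → Control
Returning users: Control 8/11 = 72.7%, the redesign 5/8 = 62.5% → Control
Overall: Control 30/118 = 25.4%, the redesign 23/141 = 16.3% → Control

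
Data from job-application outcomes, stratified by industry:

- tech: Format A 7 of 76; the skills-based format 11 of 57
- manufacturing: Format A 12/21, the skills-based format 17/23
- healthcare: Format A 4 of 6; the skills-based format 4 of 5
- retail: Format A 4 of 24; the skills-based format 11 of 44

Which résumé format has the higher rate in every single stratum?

the skills-based format

Tech: Format A 7/76 = 9.2%, the skills-based format 11/57 = 19.3% → the skills-based format
Manufacturing: Format A 12/21 = 57.1%, the skills-based format 17/23 = 73.9% → the skills-based format
Healthcare: Format A 4/6 = 66.7%, the skills-based format 4/5 = 80.0% → the skills-based format
Retail: Format A 4/24 = 16.7%, the skills-based format 11/44 = 25.0% → the skills-based format
The skills-based format has the higher rate in all 4 groups.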